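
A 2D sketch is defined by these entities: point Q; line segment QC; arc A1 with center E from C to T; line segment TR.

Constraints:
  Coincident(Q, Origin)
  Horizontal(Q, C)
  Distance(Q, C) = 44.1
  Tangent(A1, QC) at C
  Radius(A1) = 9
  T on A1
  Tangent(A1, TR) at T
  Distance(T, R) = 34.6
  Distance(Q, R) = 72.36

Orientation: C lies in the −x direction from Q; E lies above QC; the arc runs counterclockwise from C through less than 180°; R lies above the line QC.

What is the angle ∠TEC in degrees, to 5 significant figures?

129.94°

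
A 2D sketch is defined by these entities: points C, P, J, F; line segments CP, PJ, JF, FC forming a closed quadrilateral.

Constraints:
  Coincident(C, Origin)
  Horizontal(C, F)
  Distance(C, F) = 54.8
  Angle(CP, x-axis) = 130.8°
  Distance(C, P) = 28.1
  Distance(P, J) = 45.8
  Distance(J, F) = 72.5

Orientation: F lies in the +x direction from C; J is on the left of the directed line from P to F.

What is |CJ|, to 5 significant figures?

58.012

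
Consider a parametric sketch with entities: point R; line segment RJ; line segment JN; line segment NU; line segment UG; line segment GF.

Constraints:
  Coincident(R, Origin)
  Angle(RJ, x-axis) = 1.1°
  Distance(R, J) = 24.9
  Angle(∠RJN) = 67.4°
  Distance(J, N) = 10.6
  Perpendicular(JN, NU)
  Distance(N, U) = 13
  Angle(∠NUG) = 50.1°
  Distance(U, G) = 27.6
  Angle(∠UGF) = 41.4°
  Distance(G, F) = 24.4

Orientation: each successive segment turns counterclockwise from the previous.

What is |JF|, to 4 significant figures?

14.81

R is at the origin; RJ runs at 1.1° with length 24.9, so J = (24.90, 0.4780). ∠RJN = 67.4° gives JN at 113.7° from the x-axis; with |JN| = 10.6, N = (20.63, 10.18). JN is perpendicular to NU, so NU runs at -156.3°; with |NU| = 13.0, U = (8.731, 4.959). ∠NUG = 50.1° gives UG at -26.40° from the x-axis; with |UG| = 27.6, G = (33.45, -7.313). ∠UGF = 41.4° gives GF at 112.2° from the x-axis; with |GF| = 24.4, F = (24.23, 15.28). Then |JF| = |F − J| = 14.81.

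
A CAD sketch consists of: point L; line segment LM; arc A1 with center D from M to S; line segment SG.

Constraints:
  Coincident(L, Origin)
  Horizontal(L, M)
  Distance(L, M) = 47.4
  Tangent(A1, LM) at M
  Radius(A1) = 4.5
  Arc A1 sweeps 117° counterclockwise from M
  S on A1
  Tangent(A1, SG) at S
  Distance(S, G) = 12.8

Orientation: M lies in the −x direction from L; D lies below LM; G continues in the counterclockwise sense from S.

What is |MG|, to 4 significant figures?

18.04

L is at the origin; LM is horizontal with |LM| = 47.4 and M on the −x side, so M = (-47.40, 0.000). The tangent condition forces DM to be normal to LM, so D = M + (0, -4.5) = (-47.40, -4.500). On A1, M sits at bearing 90° from D; a 117° counterclockwise sweep puts S at bearing 207°, so S = D + 4.5·(cos 207°, sin 207°) = (-51.41, -6.543). The tangent condition forces DS to be normal to SG, so SG runs along (−sin 207°, cos 207°); with |SG| = 12.8, G = (-45.60, -17.95). Then |MG| = |G − M| = 18.04.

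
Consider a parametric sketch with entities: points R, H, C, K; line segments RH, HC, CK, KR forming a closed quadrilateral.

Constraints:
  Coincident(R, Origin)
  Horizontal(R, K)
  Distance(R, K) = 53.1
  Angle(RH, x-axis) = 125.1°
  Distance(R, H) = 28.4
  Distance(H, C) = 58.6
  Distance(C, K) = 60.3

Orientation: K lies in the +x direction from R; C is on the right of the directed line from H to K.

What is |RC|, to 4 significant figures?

32.43

Checks: R = (0.00, 0.00) ✓; |HC| = 58.60 ✓; |CK| = 60.30 ✓.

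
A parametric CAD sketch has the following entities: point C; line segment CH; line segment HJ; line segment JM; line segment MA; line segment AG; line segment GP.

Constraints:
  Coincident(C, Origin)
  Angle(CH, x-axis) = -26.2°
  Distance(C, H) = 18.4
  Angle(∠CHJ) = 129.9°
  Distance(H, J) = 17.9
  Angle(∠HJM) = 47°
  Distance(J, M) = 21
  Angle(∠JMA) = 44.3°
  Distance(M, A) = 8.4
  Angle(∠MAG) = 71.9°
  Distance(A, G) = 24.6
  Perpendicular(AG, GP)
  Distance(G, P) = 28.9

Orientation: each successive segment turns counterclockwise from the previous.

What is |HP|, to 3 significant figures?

45.7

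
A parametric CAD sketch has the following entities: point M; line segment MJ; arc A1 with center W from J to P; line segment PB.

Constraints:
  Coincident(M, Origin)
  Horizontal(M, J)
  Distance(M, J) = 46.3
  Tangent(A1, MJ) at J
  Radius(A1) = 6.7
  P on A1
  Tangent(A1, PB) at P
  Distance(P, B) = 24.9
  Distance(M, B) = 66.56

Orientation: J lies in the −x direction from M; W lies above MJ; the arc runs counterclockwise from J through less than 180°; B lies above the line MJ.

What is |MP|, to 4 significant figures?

43.38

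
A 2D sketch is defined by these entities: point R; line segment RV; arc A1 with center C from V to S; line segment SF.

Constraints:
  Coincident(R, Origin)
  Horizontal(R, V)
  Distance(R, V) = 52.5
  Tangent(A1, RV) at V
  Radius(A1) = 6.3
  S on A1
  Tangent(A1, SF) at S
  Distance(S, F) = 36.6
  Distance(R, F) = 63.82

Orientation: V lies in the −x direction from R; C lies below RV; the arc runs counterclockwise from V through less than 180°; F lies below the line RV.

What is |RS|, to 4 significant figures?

59.07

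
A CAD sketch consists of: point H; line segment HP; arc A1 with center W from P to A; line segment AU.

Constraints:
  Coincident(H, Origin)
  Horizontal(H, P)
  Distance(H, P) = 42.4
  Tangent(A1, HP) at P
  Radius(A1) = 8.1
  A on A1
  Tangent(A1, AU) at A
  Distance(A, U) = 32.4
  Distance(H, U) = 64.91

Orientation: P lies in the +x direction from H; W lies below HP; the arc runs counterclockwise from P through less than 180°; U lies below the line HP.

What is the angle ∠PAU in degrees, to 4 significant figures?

120.7°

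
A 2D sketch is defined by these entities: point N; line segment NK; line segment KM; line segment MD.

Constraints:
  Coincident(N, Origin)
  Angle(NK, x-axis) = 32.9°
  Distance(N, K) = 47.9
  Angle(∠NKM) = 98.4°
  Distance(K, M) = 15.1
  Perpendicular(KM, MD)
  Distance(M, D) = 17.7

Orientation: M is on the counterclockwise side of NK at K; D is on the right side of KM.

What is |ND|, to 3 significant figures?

68.7

N is at the origin; NK runs at 32.9° with length 47.9, so K = 47.9·(cos 32.9°, sin 32.9°) = (40.2, 26.0). ∠NKM = 98.4°, so KM runs at 32.9° + (180° − 98.4°) = 114° from the x-axis; with |KM| = 15.1, M = K + 15.1·(cos 114°, sin 114°) = (34.0, 39.8). KM ⟂ MD; with |MD| = 17.7 on the right of KM, D = M + 17.7·(0.910, 0.415) = (50.1, 47.1). Then |ND| = |D − N| = 68.7.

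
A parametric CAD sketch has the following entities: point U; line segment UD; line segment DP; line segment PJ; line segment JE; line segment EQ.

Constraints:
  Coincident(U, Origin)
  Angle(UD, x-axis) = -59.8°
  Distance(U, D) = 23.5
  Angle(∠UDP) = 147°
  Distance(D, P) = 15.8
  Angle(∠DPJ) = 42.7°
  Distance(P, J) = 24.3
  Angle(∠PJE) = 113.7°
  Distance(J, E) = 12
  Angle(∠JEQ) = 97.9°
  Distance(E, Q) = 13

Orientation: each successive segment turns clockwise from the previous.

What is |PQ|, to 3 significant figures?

25.4

∠PJE = 113.7° gives JE at 63.6° from the x-axis; with |JE| = 12.0, E = (0.798, -6.70). ∠JEQ = 97.9° gives EQ at -18.5° from the x-axis; with |EQ| = 13.0, Q = (13.1, -10.8). Then |PQ| = |Q − P| = 25.4.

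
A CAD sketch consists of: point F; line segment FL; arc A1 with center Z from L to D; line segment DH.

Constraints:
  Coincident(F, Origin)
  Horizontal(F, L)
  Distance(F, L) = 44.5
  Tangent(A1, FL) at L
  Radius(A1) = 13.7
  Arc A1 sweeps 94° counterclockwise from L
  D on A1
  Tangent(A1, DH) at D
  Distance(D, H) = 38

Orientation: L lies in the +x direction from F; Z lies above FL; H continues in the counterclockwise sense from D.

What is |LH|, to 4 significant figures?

53.71

On A1, L sits at bearing -90° from Z; a 94° counterclockwise sweep puts D at bearing 4°, so D = Z + 13.7·(cos 4°, sin 4°) = (58.17, 14.66). Tangency of A1 to DH means the radius ZD is perpendicular to DH, so DH runs along (−sin 4°, cos 4°); with |DH| = 38.0, H = (55.52, 52.56). Then |LH| = |H − L| = 53.71.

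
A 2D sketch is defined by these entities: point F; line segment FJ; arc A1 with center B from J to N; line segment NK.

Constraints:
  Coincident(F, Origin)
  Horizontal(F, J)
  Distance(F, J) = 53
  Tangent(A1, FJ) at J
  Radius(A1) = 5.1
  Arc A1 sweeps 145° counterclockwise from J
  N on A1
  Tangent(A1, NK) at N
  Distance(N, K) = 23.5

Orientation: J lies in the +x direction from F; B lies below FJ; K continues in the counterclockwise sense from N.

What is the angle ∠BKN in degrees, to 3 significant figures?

12.2°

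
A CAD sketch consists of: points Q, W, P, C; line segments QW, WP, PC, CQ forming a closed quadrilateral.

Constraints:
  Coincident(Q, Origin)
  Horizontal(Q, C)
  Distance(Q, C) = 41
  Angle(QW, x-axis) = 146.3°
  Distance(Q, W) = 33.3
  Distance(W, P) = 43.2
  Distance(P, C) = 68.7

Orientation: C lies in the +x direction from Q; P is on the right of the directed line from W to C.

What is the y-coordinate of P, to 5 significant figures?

-24.487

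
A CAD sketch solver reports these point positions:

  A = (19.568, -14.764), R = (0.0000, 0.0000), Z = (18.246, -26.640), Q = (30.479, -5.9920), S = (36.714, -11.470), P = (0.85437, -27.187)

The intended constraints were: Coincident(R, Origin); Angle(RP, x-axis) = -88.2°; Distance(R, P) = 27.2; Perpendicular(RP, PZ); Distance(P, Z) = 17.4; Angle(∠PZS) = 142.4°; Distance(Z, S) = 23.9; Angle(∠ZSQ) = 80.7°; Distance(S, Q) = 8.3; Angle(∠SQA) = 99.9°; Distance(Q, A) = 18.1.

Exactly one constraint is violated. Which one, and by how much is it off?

Distance(Q, A) = 18.1 — off by 4.10.

R = (0.00, 0.00) ✓; RP at -88.20° ✓; |RP| = 27.20 ✓; ∠(RP, PZ) = 90.00° ✓; |PZ| = 17.40 ✓; ∠PZS = 142.4° ✓; |ZS| = 23.90 ✓; ∠ZSQ = 80.70° ✓; |SQ| = 8.300 ✓; ∠SQA = 99.90° ✓; |QA| = 14.00 ✗.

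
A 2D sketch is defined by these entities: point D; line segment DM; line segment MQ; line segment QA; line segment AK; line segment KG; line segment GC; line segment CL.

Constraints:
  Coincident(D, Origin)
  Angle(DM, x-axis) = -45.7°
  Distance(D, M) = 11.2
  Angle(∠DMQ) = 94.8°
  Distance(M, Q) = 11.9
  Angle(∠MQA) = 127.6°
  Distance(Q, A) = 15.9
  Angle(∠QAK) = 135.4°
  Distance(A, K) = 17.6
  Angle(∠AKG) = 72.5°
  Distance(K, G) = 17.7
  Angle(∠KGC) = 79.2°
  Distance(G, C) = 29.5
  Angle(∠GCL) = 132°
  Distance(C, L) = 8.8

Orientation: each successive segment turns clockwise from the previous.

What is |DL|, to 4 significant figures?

32.98

∠KGC = 79.2° gives GC at -76.20° from the x-axis; with |GC| = 29.5, C = (-4.512, -24.32). ∠GCL = 132.0° gives CL at -124.2° from the x-axis; with |CL| = 8.8, L = (-9.458, -31.59). Then |DL| = |L − D| = 32.98.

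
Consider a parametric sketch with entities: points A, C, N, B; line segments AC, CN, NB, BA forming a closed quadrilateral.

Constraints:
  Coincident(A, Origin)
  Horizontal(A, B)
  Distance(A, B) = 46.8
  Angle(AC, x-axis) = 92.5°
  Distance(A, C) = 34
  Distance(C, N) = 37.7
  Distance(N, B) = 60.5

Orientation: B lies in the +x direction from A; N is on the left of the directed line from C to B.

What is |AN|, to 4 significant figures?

63.94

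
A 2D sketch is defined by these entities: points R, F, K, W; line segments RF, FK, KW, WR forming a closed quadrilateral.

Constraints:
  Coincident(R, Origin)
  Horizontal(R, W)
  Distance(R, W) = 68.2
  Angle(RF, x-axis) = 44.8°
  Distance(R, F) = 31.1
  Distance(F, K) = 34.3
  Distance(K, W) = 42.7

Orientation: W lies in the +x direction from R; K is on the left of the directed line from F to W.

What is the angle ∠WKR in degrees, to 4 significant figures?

75.54°

R is at the origin; RW is horizontal with |RW| = 68.2 and W in +x, so W = (68.2, 0). RF runs at 44.8° with |RF| = 31.1, so F = (22.07, 21.91). K is determined by |FK| = 34.3 and |KW| = 42.7 together: it lies at the intersection of circle(F, 34.3) and circle(W, 42.7). With |FW| = 51.07, the foot of the radical line on FW is 19.20 from F and the perpendicular offset is √(34.3² − 19.20²) = 28.42. Taking the left-of-FW solution: K = (51.61, 39.34).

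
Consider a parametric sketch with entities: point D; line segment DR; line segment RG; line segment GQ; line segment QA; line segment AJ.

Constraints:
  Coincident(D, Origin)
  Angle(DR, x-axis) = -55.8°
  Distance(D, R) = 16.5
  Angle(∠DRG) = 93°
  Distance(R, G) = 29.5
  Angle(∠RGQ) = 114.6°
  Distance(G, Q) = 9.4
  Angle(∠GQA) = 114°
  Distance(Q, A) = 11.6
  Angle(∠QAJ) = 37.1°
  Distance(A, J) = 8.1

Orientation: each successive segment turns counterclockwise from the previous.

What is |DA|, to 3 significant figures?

26.6

∠RGQ = 114.6° gives GQ at 96.6° from the x-axis; with |GQ| = 9.4, Q = (33.4, 11.0). ∠GQA = 114.0° gives QA at 163° from the x-axis; with |QA| = 11.6, A = (22.4, 14.4). Then |DA| = |A − D| = 26.6.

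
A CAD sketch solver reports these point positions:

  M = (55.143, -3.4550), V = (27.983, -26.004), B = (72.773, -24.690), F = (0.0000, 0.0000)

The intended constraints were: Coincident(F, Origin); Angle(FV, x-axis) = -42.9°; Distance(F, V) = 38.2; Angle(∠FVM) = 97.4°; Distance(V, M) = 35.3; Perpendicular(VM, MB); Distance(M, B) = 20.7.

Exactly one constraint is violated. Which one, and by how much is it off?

Distance(M, B) = 20.7 — off by 6.90.

F = (0.00, 0.00) ✓; FV at -42.90° ✓; |FV| = 38.20 ✓; ∠FVM = 97.40° ✓; |VM| = 35.30 ✓; ∠(VM, MB) = 90.00° ✓; |MB| = 27.60 ✗.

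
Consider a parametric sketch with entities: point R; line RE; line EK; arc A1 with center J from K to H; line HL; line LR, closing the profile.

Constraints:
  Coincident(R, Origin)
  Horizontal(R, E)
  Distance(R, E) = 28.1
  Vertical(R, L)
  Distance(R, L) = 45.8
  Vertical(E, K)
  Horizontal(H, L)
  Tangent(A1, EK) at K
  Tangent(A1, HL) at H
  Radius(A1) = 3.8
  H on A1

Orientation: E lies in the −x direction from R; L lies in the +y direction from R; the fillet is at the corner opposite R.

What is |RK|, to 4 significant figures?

50.53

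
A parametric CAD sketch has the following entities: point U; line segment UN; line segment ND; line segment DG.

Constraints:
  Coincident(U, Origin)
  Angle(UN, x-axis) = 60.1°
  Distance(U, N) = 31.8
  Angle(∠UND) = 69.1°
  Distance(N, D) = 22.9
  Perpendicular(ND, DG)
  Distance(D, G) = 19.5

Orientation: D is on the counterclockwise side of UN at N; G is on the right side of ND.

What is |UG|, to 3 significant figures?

50.5

∠UND = 69.1°, so ND runs at 60.1° + (180° − 69.1°) = 171° from the x-axis; with |ND| = 22.9, D = N + 22.9·(cos 171°, sin 171°) = (-6.77, 31.1). ND ⟂ DG; with |DG| = 19.5 on the right of ND, G = D + 19.5·(0.156, 0.988) = (-3.72, 50.4). Then |UG| = |G − U| = 50.5.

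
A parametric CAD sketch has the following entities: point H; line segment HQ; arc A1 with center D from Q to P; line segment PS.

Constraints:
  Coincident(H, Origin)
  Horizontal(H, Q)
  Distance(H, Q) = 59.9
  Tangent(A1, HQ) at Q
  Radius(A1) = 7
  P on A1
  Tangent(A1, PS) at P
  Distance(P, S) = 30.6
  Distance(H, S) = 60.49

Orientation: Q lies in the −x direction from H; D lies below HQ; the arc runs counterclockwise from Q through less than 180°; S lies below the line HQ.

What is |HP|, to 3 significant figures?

66.6

H is at the origin; HQ is horizontal with |HQ| = 59.9 and Q on the −x side, so Q = (-59.9, 0.00). A1 meets HQ tangentially, so DQ is at right angles to HQ, so D = Q + (0, -7) = (-59.9, -7.00). Since DP ⟂ PS (tangency), |DS| = √(7.0² + 30.6²) = 31.4 regardless of where P sits on A1. So S lies on both circle(H, 60.49) and circle(D, 31.4); the below-HQ intersection is S = (-48.4, -36.2). P is the foot of the tangent from S: P = (-65.7, -10.9).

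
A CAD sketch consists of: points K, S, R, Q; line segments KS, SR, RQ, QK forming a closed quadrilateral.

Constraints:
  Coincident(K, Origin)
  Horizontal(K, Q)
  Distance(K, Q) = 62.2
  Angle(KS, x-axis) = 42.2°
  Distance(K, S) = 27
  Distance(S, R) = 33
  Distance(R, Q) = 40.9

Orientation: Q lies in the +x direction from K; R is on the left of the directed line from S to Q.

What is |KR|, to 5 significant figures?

59.927

Checks: |SR| = 33.00 ✓; |RQ| = 40.90 ✓.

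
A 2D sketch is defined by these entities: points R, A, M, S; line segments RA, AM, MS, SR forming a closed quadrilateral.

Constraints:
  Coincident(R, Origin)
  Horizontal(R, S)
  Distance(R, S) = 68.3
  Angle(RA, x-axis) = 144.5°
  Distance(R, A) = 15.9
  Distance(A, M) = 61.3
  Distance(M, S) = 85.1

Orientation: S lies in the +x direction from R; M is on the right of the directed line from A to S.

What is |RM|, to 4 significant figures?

50.70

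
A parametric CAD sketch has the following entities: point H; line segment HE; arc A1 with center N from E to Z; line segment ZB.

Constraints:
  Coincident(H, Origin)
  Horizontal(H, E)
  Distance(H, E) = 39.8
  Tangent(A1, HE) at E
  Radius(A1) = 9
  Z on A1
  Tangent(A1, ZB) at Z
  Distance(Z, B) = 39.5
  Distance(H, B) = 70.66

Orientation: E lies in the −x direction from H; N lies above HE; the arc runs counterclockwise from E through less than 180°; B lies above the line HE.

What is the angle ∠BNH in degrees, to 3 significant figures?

121°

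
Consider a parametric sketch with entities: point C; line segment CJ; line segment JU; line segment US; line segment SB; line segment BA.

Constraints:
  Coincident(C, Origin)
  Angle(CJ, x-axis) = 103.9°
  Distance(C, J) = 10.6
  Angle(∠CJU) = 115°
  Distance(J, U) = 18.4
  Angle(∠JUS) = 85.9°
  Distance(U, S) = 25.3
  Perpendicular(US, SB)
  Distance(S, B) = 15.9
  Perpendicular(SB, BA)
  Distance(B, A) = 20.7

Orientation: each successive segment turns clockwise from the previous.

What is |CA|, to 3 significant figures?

9.09

C is at the origin; CJ runs at 103.9° with length 10.6, so J = (-2.55, 10.3). ∠CJU = 115.0° gives JU at 38.9° from the x-axis; with |JU| = 18.4, U = (11.8, 21.8). ∠JUS = 85.9° gives US at -55.2° from the x-axis; with |US| = 25.3, S = (26.2, 1.07). US ⟂ SB, so SB runs at -145°; with |SB| = 15.9, B = (13.2, -8.01). SB ⟂ BA, so BA runs at 125°; with |BA| = 20.7, A = (1.34, 8.99). Then |CA| = |A − C| = 9.09.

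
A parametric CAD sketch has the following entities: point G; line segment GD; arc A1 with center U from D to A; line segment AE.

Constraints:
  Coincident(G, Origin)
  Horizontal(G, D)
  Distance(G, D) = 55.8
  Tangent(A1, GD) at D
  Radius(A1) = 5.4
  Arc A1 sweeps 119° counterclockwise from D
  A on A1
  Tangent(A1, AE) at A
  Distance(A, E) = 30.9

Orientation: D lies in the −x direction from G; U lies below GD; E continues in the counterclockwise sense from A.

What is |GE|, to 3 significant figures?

57.5

G is at the origin; G and D share the same y with |GD| = 55.8 and D on the −x side, so D = (-55.8, 0.00). A1 meets GD tangentially, so UD is at right angles to GD, so U = D + (0, -5.4) = (-55.8, -5.40). On A1, D sits at bearing 90° from U; a 119° counterclockwise sweep puts A at bearing 209°, so A = U + 5.4·(cos 209°, sin 209°) = (-60.5, -8.02). Since A1 is tangent to AE there, UA ⟂ AE, so AE runs along (−sin 209°, cos 209°); with |AE| = 30.9, E = (-45.5, -35.0). Then |GE| = |E − G| = 57.5.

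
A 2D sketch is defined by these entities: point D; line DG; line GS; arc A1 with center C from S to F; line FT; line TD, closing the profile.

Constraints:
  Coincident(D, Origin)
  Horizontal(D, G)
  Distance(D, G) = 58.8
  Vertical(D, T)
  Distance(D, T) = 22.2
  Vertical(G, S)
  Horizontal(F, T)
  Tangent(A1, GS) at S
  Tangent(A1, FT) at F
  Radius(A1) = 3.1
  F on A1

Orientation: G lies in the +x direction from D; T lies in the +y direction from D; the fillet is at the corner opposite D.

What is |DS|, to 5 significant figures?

61.824

The virtual corner opposite D is at (58.800, 22.200). The tangent condition forces CS to be normal to GS and the tangent condition forces CF to be normal to FT, with radius 3.1, so the center C sits 3.1 in from both sides at C = (55.700, 19.100). That places the tangent points at S = (58.800, 19.100) on GS and F = (55.700, 22.200) on FT. Then |DS| = |S − D| = 61.824.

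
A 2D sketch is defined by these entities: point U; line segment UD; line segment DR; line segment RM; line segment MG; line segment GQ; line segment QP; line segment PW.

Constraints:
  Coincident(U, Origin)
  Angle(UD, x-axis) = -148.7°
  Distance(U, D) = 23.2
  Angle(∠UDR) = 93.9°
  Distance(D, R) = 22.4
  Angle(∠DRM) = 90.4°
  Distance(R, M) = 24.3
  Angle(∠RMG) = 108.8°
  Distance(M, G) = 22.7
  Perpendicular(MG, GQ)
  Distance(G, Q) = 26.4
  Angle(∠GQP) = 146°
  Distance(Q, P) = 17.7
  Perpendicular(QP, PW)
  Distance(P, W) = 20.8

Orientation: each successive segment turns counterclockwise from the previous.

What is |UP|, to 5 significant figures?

33.457

U is at the origin; UD runs at -148.7° with length 23.2, so D = (-19.823, -12.053). ∠UDR = 93.9° gives DR at -62.600° from the x-axis; with |DR| = 22.4, R = (-9.5150, -31.940). ∠DRM = 90.4° gives RM at 27.000° from the x-axis; with |RM| = 24.3, M = (12.136, -20.908). ∠RMG = 108.8° gives MG at 98.200° from the x-axis; with |MG| = 22.7, G = (8.8988, 1.5600). The perpendicularity gives GQ at right angles to MG, so GQ runs at -171.80°; with |GQ| = 26.4, Q = (-17.231, -2.2054). ∠GQP = 146.0° gives QP at -137.80° from the x-axis; with |QP| = 17.7, P = (-30.344, -14.095). Then |UP| = |P − U| = 33.457.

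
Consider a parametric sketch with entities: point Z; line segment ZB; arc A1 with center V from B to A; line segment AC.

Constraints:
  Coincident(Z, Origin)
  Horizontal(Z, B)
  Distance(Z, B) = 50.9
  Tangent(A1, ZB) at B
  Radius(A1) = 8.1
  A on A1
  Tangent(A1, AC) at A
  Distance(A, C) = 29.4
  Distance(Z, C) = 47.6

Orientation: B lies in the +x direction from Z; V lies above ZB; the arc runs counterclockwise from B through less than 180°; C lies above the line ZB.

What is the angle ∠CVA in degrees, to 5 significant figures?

74.597°

Z is at the origin; ZB is horizontal with |ZB| = 50.9 and B on the +x side, so B = (50.900, 0.0000). A1 meets ZB tangentially, so VB is at right angles to ZB, so V = B + (0, 8.1) = (50.900, 8.1000). Since VA ⟂ AC (tangency), |VC| = √(8.1² + 29.4²) = 30.495 regardless of where A sits on A1. So C lies on both circle(Z, 47.6) and circle(V, 30.495); the above-ZB intersection is C = (33.898, 33.416). A is the foot of the tangent from C: A = (56.183, 14.240).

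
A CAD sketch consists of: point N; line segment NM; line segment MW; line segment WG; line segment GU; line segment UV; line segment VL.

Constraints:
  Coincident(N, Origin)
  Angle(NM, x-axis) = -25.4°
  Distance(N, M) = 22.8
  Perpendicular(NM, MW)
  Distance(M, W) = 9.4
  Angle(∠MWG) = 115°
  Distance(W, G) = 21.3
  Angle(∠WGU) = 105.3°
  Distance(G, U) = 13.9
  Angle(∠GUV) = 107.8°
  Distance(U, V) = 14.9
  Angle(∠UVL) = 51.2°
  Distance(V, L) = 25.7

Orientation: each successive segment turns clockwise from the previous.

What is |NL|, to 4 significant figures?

22.25

∠GUV = 107.8° gives UV at 32.70° from the x-axis; with |UV| = 14.9, V = (4.229, 3.360). ∠UVL = 51.2° gives VL at -96.10° from the x-axis; with |VL| = 25.7, L = (1.498, -22.19). Then |NL| = |L − N| = 22.25.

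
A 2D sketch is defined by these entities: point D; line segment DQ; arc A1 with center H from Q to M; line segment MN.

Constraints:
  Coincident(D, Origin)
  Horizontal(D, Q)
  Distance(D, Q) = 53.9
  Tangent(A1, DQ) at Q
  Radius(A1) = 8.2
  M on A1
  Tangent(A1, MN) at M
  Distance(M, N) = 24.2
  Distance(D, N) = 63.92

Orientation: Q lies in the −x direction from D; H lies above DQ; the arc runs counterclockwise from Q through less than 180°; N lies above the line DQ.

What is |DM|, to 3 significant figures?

47.5

Checks: |HM| = 8.200 ✓; ∠(HM, MN) = 90.00° ✓; |MN| = 24.20 ✓; |DN| = 63.92 ✓.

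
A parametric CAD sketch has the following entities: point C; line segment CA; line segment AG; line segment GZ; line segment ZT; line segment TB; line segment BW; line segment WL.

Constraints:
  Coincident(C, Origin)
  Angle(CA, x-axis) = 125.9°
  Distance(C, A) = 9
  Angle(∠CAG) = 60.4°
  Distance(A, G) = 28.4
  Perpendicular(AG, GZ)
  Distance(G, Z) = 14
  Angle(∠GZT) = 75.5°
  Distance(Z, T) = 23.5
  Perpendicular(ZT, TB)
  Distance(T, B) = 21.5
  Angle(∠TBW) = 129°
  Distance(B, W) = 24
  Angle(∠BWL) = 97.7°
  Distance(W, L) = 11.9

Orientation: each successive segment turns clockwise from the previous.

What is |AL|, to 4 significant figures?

41.18

C is at the origin; CA runs at 125.9° with length 9.0, so A = (-5.277, 7.290). ∠CAG = 60.4° gives AG at 6.300° from the x-axis; with |AG| = 28.4, G = (22.95, 10.41). The perpendicularity gives GZ at right angles to AG, so GZ runs at -83.70°; with |GZ| = 14.0, Z = (24.49, -3.509). ∠GZT = 75.5° gives ZT at 171.8° from the x-axis; with |ZT| = 23.5, T = (1.228, -0.1568). The perpendicularity gives TB at right angles to ZT, so TB runs at 81.80°; with |TB| = 21.5, B = (4.294, 21.12). ∠TBW = 129.0° gives BW at 30.80° from the x-axis; with |BW| = 24.0, W = (24.91, 33.41). ∠BWL = 97.7° gives WL at -51.50° from the x-axis; with |WL| = 11.9, L = (32.32, 24.10). Then |AL| = |L − A| = 41.18.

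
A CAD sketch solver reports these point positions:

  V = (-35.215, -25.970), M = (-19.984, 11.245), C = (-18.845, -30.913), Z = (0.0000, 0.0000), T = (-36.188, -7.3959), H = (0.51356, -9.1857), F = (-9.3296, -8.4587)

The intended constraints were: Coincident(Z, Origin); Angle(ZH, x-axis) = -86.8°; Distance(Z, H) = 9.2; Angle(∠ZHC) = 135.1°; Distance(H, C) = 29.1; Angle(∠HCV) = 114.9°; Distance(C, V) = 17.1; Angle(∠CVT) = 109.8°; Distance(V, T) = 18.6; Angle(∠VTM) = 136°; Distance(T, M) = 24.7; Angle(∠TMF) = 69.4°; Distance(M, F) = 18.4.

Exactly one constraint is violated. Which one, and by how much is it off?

Distance(M, F) = 18.4 — off by 4.00.

Z = (0.00, 0.00) ✓; ZH at -86.80° ✓; |ZH| = 9.200 ✓; ∠ZHC = 135.1° ✓; |HC| = 29.10 ✓; ∠HCV = 114.9° ✓; |CV| = 17.10 ✓; ∠CVT = 109.8° ✓; |VT| = 18.60 ✓; ∠VTM = 136.0° ✓; |TM| = 24.70 ✓; ∠TMF = 69.40° ✓; |MF| = 22.40 ✗.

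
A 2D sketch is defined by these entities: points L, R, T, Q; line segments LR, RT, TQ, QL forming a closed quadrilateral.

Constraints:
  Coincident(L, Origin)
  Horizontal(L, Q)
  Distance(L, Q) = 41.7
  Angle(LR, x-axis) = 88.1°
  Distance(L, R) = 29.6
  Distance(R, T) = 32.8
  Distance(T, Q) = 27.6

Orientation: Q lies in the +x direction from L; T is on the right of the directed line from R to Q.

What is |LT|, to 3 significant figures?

14.1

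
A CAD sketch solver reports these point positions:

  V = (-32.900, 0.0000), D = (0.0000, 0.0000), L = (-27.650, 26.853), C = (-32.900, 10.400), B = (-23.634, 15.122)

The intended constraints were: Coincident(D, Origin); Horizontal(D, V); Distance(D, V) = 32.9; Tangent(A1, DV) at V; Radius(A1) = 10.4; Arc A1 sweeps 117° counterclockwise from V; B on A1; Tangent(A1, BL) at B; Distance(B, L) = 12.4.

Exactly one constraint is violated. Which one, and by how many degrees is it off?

Tangent(A1, BL) at B — off by 8.11°.

D = (0.00, 0.00) ✓; D.y = 0.00, V.y = 0.00 ✓; |DV| = 32.90 ✓; ∠(CV, VD) = 90.00° ✓; |CV| = 10.40 ✓; bearing(C→B) − bearing(C→V) = 117.0° ✓; |CB| = 10.40 ✓; ∠(CB, BL) = 98.11° ✗; |BL| = 12.40 ✓.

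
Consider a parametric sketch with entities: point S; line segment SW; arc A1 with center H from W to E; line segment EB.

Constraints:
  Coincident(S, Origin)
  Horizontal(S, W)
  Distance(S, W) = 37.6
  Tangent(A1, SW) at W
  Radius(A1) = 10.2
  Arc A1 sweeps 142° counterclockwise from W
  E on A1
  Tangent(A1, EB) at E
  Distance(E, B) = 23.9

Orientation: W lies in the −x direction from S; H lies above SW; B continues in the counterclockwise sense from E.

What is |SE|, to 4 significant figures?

36.24

Since A1 is tangent to SW there, HW ⟂ SW, so H = W + (0, 10.2) = (-37.60, 10.20). On A1, W sits at bearing -90° from H; a 142° counterclockwise sweep puts E at bearing 52°, so E = H + 10.2·(cos 52°, sin 52°) = (-31.32, 18.24). Then |SE| = |E − S| = 36.24.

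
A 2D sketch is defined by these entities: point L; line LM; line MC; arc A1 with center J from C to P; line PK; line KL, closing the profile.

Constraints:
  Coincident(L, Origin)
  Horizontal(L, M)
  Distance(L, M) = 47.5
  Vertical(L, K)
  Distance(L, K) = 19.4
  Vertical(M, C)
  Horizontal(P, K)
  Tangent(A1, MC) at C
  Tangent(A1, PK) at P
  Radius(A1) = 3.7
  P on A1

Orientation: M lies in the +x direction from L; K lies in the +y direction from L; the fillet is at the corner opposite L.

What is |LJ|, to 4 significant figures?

46.53

L is at the origin; LM is horizontal with |LM| = 47.5 and M on the +x side, so M = (47.50, 0.000). LK is vertical with |LK| = 19.4 and K on the +y side, so K = (0.000, 19.40). The virtual corner opposite L is at (47.50, 19.40). A1 meets MC tangentially, so JC is at right angles to MC and tangency of A1 to PK means the radius JP is perpendicular to PK, with radius 3.7, so the center J sits 3.7 in from both sides at J = (43.80, 15.70). Then |LJ| = |J − L| = 46.53.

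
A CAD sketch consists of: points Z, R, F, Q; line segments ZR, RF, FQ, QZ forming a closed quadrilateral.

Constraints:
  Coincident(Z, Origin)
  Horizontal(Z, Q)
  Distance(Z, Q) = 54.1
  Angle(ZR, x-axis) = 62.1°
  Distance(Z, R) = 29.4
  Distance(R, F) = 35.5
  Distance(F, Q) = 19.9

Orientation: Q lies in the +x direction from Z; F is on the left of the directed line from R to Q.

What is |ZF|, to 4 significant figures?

52.21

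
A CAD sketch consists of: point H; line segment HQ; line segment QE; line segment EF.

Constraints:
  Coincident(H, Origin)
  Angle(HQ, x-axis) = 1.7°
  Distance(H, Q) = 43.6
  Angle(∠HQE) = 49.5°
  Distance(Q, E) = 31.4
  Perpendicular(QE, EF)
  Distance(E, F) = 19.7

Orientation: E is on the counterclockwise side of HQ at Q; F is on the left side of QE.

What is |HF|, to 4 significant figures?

13.80

∠HQE = 49.5°, so QE runs at 1.7° + (180° − 49.5°) = 132.2° from the x-axis; with |QE| = 31.4, E = Q + 31.4·(cos 132.2°, sin 132.2°) = (22.49, 24.55). QE ⟂ EF; with |EF| = 19.7 on the left of QE, F = E + 19.7·(-0.7408, -0.6717) = (7.895, 11.32). Then |HF| = |F − H| = 13.80.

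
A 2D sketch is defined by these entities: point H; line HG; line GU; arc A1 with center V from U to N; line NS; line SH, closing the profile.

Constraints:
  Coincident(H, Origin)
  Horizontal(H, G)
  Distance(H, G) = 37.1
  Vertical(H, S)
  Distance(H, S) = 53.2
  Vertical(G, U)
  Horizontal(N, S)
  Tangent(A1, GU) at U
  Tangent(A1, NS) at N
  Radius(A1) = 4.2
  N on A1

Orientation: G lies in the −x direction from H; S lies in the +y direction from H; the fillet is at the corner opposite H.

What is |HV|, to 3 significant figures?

59.0

H is at the origin; H and G share the same y with |HG| = 37.1 and G on the −x side, so G = (-37.1, 0.00). HS is vertical with |HS| = 53.2 and S on the +y side, so S = (0.00, 53.2). The virtual corner opposite H is at (-37.1, 53.2). Since A1 is tangent to GU there, VU ⟂ GU and tangency of A1 to NS means the radius VN is perpendicular to NS, with radius 4.2, so the center V sits 4.2 in from both sides at V = (-32.9, 49.0). Then |HV| = |V − H| = 59.0.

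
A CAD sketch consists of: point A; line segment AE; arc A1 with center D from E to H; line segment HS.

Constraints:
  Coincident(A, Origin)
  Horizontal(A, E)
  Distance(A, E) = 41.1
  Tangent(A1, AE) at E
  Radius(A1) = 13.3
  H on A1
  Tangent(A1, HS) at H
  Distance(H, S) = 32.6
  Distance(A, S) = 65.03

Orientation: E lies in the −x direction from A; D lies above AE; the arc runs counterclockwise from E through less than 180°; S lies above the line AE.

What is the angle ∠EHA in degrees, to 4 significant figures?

88.77°

Checks: A.y = 0.00, E.y = 0.00 ✓; |DH| = 13.30 ✓; ∠(DH, HS) = 90.00° ✓; |HS| = 32.60 ✓; |AS| = 65.03 ✓.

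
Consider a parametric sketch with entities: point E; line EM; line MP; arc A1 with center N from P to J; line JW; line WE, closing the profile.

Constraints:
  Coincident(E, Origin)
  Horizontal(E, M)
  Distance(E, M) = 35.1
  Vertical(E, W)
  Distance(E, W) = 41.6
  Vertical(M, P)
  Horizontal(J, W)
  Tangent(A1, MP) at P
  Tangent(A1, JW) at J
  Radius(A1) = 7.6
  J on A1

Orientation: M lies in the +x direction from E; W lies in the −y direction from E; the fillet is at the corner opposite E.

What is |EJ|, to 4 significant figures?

49.87

The virtual corner opposite E is at (35.10, -41.60). Since A1 is tangent to MP there, NP ⟂ MP and A1 meets JW tangentially, so NJ is at right angles to JW, with radius 7.6, so the center N sits 7.6 in from both sides at N = (27.50, -34.00). That places the tangent points at P = (35.10, -34.00) on MP and J = (27.50, -41.60) on JW. Then |EJ| = |J − E| = 49.87.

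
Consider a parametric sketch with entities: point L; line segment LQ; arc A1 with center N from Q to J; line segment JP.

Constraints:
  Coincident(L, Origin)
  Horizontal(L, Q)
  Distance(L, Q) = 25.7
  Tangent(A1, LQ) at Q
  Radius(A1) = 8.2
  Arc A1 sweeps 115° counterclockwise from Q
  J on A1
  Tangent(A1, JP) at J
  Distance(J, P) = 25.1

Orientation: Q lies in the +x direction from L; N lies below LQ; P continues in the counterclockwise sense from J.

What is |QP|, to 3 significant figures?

34.6

L is at the origin; L and Q share the same y with |LQ| = 25.7 and Q on the +x side, so Q = (25.7, 0.00). Tangency of A1 to LQ means the radius NQ is perpendicular to LQ, so N = Q + (0, -8.2) = (25.7, -8.20). On A1, Q sits at bearing 90° from N; a 115° counterclockwise sweep puts J at bearing 205°, so J = N + 8.2·(cos 205°, sin 205°) = (18.3, -11.7). Tangency of A1 to JP means the radius NJ is perpendicular to JP, so JP runs along (−sin 205°, cos 205°); with |JP| = 25.1, P = (28.9, -34.4). Then |QP| = |P − Q| = 34.6.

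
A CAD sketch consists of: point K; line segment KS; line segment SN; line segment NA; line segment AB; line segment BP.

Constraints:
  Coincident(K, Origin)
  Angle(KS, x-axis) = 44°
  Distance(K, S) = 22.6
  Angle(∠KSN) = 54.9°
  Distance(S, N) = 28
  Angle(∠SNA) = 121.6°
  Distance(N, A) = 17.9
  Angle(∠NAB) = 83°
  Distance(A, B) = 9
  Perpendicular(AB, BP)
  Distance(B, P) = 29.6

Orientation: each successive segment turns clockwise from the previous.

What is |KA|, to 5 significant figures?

24.599

K is at the origin; KS runs at 44.0° with length 22.6, so S = (16.257, 15.699). ∠KSN = 54.9° gives SN at -81.100° from the x-axis; with |SN| = 28.0, N = (20.589, -11.964). ∠SNA = 121.6° gives NA at -139.50° from the x-axis; with |NA| = 17.9, A = (6.9777, -23.589). Then |KA| = |A − K| = 24.599.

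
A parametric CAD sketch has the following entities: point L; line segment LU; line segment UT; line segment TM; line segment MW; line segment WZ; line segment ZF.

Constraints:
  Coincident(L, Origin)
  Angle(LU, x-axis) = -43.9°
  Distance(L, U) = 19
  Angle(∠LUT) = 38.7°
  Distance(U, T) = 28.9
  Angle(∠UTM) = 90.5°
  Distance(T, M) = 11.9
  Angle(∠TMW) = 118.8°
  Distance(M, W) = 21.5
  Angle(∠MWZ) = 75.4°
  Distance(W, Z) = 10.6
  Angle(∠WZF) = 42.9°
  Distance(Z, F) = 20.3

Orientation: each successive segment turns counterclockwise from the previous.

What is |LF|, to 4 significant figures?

14.91

L is at the origin; LU runs at -43.9° with length 19.0, so U = (13.69, -13.17). ∠LUT = 38.7° gives UT at 97.40° from the x-axis; with |UT| = 28.9, T = (9.968, 15.48). ∠UTM = 90.5° gives TM at -173.1° from the x-axis; with |TM| = 11.9, M = (-1.846, 14.06). ∠TMW = 118.8° gives MW at -111.9° from the x-axis; with |MW| = 21.5, W = (-9.865, -5.893). ∠MWZ = 75.4° gives WZ at -7.300° from the x-axis; with |WZ| = 10.6, Z = (0.6493, -7.240). ∠WZF = 42.9° gives ZF at 129.8° from the x-axis; with |ZF| = 20.3, F = (-12.34, 8.356). Then |LF| = |F − L| = 14.91.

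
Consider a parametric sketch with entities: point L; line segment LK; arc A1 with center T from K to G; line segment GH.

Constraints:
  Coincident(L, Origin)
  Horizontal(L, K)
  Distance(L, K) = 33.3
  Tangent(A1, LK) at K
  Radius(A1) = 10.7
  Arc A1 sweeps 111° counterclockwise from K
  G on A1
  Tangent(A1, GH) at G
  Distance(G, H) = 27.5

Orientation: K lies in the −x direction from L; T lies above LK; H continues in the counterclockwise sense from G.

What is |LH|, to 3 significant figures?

52.1

L is at the origin; LK is horizontal with |LK| = 33.3 and K on the −x side, so K = (-33.3, 0.00). A1 meets LK tangentially, so TK is at right angles to LK, so T = K + (0, 10.7) = (-33.3, 10.7). On A1, K sits at bearing -90° from T; a 111° counterclockwise sweep puts G at bearing 21°, so G = T + 10.7·(cos 21°, sin 21°) = (-23.3, 14.5). The tangent condition forces TG to be normal to GH, so GH runs along (−sin 21°, cos 21°); with |GH| = 27.5, H = (-33.2, 40.2). Then |LH| = |H − L| = 52.1.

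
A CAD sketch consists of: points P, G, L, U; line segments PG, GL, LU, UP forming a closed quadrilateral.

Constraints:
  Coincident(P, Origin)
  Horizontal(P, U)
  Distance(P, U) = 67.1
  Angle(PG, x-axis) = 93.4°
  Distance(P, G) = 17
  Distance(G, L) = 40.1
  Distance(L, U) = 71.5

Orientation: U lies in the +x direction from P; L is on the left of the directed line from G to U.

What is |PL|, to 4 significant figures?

55.25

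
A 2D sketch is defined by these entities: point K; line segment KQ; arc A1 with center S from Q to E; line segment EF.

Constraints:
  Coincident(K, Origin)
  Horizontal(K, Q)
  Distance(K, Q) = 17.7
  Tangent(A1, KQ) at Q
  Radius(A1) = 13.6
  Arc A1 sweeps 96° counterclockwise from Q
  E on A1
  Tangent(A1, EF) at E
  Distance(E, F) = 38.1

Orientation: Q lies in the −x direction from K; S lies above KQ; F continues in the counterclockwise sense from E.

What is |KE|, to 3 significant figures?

15.6

K is at the origin; KQ is horizontal with |KQ| = 17.7 and Q on the −x side, so Q = (-17.7, 0.00). Since A1 is tangent to KQ there, SQ ⟂ KQ, so S = Q + (0, 13.6) = (-17.7, 13.6). On A1, Q sits at bearing -90° from S; a 96° counterclockwise sweep puts E at bearing 6°, so E = S + 13.6·(cos 6°, sin 6°) = (-4.17, 15.0). Then |KE| = |E − K| = 15.6.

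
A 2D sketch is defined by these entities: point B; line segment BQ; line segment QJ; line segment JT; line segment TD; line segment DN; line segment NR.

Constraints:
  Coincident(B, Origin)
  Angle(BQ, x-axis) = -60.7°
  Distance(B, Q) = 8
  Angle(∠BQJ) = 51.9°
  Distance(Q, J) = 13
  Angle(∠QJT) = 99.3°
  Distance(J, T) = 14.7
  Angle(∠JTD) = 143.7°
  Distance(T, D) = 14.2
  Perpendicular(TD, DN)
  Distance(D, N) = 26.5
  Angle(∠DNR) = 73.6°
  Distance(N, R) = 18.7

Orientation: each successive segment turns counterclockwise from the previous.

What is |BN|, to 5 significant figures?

21.516

B is at the origin; BQ runs at -60.7° with length 8.0, so Q = (3.9151, -6.9766). ∠BQJ = 51.9° gives QJ at 67.400° from the x-axis; with |QJ| = 13.0, J = (8.9109, 5.0252). ∠QJT = 99.3° gives JT at 148.10° from the x-axis; with |JT| = 14.7, T = (-3.5690, 12.793). ∠JTD = 143.7° gives TD at -175.60° from the x-axis; with |TD| = 14.2, D = (-17.727, 11.704). TD is perpendicular to DN, so DN runs at -85.600°; with |DN| = 26.5, N = (-15.694, -14.718). Then |BN| = |N − B| = 21.516.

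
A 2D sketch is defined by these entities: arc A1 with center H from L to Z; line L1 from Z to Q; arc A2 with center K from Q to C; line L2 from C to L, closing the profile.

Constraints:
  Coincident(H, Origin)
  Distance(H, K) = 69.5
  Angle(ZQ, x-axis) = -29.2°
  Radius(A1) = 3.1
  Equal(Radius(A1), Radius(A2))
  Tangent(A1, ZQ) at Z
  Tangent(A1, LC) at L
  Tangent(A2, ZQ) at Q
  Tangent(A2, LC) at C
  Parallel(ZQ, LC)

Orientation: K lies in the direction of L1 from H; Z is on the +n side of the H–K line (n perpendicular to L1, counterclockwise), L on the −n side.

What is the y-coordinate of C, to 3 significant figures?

-36.6

The slot axis is L1's direction at -29.2°, so u = (cos -29.2°, sin -29.2°) = (0.873, -0.488) and n = (−sin -29.2°, cos -29.2°) = (0.488, 0.873). H is at the origin and K lies 69.5 along u from H, so K = 69.5·u = (60.7, -33.9). Tangency of A1 to both parallel lines with radius 3.1 puts Z and L at H ± 3.1·n: Z = (1.51, 2.71), L = (-1.51, -2.71). Equal radii place Q and C the same way about K: Q = K + 3.1·n = (62.2, -31.2), C = K − 3.1·n = (59.2, -36.6). So C.y = -36.6.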